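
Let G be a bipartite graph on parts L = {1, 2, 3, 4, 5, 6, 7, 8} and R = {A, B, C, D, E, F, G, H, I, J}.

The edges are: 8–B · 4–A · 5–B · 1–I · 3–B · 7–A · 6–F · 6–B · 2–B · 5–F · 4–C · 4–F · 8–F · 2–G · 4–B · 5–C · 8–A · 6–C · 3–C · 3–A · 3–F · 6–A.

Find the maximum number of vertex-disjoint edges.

A valid assignment of size 6: 1→I, 2→G, 3→A, 4→C, 5→F, 6→B.
The set {3, 4, 5, 6, 7, 8} has only 4 neighbours ({A, B, C, F}), so by Hall's theorem at most 6 of the 8 left vertices can be matched.

6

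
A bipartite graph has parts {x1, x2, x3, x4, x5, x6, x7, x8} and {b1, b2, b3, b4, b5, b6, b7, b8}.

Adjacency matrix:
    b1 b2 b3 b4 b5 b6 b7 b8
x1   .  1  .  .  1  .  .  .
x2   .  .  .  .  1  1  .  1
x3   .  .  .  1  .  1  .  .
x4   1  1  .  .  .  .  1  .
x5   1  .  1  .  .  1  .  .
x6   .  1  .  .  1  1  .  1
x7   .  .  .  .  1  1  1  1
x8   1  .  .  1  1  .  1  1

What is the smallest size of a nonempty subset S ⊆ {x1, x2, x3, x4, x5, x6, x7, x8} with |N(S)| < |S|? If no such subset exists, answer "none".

A matching saturating every left vertex exists, for instance x1→b2, x2→b6, x3→b4, x4→b1, x5→b3, x6→b8, x7→b5, x8→b7.
By Hall's marriage theorem, this means |N(S)| ≥ |S| for every subset S, so no violating subset exists.

none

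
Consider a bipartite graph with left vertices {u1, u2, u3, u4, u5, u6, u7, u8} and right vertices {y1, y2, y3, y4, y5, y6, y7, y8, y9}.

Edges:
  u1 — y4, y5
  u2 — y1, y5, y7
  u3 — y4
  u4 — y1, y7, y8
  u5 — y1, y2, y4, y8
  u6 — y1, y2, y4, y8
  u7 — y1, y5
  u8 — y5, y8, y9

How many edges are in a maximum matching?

A valid assignment of size 7: u1→y5, u2→y7, u3→y4, u4→y8, u5→y2, u6→y1, u8→y9.
The set {u1, u2, u3, u4, u5, u6, u7} has only 6 neighbours ({y1, y2, y4, y5, y7, y8}), so by Hall's theorem at most 7 of the 8 left vertices can be matched.

7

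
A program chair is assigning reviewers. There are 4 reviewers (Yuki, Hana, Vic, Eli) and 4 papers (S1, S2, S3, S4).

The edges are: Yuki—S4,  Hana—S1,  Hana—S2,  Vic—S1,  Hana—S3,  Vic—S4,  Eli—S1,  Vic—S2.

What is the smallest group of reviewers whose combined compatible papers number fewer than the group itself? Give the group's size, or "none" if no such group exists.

A matching saturating every reviewer exists, for instance Yuki→S4, Hana→S3, Vic→S2, Eli→S1.
By Hall's marriage theorem, this means |N(S)| ≥ |S| for every subset S, so no violating subset exists.

none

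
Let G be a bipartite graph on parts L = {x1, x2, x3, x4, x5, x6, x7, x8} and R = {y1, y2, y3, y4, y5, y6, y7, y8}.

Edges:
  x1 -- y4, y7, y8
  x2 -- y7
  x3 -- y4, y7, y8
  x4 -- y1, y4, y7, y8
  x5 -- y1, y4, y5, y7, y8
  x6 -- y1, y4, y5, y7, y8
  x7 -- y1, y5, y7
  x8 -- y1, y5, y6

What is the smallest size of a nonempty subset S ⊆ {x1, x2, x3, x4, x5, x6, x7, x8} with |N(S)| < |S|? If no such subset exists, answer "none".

6

Take S = {x1, x2, x3, x4, x5, x6}. Its neighbourhood is {y1, y4, y5, y7, y8}, so |N(S)| = 5 < |S| = 6.
Every subset of size less than 6 has at least as many neighbours as members, so 6 is the minimum.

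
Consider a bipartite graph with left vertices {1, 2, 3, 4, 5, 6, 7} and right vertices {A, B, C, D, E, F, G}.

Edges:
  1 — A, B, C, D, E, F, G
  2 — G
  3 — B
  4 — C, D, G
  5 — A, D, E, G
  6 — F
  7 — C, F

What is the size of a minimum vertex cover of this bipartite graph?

The 7 edges 1–A, 2–G, 3–B, 4–D, 5–E, 6–F, 7–C form a matching, so any vertex cover needs at least 7 vertices (one per matched edge).
Conversely {1, 2, 3, 4, 5, 6, 7} meets every edge and has exactly 7 vertices, so 7 is optimal.

7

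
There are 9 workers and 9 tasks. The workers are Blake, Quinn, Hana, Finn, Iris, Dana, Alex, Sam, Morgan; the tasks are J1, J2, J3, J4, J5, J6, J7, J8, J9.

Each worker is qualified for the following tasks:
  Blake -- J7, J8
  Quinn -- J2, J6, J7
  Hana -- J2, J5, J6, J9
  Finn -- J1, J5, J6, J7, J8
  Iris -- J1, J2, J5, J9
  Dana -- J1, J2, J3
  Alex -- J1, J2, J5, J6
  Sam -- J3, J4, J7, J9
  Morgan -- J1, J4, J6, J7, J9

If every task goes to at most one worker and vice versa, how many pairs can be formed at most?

For example, pair Blake–J8, Quinn–J7, Hana–J2, Finn–J1, Iris–J9, Dana–J3, Alex–J5, Sam–J4, Morgan–J6.
This saturates every worker, so 9 is the maximum.

9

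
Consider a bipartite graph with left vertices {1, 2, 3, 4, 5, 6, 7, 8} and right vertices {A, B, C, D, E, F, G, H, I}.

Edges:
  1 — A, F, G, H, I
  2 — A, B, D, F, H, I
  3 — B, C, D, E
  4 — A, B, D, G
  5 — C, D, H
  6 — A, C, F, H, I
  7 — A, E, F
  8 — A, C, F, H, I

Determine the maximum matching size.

For example, pair 1→G, 2→H, 3→E, 4→B, 5→C, 6→I, 7→F, 8→A.
This saturates every left vertex, so 8 is the maximum.

8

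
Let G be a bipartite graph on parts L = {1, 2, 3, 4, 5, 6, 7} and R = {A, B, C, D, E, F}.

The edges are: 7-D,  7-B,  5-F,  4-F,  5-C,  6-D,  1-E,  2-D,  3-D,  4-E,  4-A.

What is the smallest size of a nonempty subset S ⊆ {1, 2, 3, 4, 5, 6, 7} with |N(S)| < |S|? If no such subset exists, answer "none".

Take S = {2, 3}. Its neighbourhood is {D}, so |N(S)| = 1 < |S| = 2.
No single vertex violates Hall's condition since each has at least one neighbour, so 2 is the minimum.

2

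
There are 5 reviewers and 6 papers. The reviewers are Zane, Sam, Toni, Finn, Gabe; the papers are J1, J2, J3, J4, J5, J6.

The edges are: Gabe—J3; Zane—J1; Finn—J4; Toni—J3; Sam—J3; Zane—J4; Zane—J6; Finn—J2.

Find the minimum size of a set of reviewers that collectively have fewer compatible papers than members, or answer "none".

2

Take S = {Sam, Toni}. Its neighbourhood is {J3}, so |N(S)| = 1 < |S| = 2.
No single vertex violates Hall's condition since each has at least one neighbour, so 2 is the minimum.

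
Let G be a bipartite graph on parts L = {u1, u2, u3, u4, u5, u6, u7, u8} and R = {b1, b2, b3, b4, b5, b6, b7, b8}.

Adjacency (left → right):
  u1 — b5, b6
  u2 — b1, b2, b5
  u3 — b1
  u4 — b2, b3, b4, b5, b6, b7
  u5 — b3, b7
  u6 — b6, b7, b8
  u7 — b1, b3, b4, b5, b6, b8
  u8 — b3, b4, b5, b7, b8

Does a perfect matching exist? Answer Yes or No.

Yes

One maximum matching: u1–b6, u2–b2, u3–b1, u4–b5, u5–b3, u6–b8, u7–b4, u8–b7.
All 8 left vertices are covered.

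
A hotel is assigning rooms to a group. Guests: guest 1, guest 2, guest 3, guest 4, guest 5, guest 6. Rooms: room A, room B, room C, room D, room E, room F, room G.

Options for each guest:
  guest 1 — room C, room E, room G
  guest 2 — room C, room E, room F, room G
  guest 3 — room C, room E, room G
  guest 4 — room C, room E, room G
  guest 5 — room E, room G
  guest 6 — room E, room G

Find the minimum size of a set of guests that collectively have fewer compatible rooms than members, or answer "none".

Take S = {guest 1, guest 3, guest 4, guest 5}. Its neighbourhood is {room C, room E, room G}, so |N(S)| = 3 < |S| = 4.
Every subset of size less than 4 has at least as many neighbours as members, so 4 is the minimum.

4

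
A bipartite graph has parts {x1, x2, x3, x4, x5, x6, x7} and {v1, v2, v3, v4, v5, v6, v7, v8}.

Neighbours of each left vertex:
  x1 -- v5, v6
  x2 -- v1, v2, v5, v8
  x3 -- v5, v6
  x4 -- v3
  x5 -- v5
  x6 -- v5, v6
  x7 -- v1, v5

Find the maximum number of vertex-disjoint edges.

5

A valid assignment of size 5: x1-v5, x2-v2, x3-v6, x4-v3, x7-v1.
The set {x1, x3, x5, x6} has only 2 neighbours ({v5, v6}), so by Hall's theorem at most 5 of the 7 left vertices can be matched.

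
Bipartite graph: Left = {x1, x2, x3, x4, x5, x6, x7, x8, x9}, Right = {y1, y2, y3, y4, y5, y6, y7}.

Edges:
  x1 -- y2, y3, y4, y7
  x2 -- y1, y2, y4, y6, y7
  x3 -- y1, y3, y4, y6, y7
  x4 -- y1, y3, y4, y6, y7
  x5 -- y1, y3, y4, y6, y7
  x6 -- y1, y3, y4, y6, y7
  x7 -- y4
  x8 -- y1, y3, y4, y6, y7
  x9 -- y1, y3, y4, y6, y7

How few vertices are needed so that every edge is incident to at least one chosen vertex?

The 6 edges x1–y2, x2–y4, x3–y1, x4–y3, x5–y6, x6–y7 form a matching, so any vertex cover needs at least 6 vertices (one per matched edge).
Conversely {y1, y2, y3, y4, y6, y7} meets every edge and has exactly 6 vertices, so 6 is optimal.

6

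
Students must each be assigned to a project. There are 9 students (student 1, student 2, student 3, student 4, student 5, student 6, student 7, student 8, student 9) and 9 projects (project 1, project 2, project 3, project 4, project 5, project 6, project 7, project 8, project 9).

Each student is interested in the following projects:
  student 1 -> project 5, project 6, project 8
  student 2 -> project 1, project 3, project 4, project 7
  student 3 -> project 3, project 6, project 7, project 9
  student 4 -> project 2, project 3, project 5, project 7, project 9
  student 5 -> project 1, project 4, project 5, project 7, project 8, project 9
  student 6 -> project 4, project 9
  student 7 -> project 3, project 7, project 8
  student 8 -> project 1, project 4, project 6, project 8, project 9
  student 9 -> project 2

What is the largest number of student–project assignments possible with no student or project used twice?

9

One maximum matching: student 1–project 5, student 2–project 1, student 3–project 3, student 4–project 9, student 5–project 7, student 6–project 4, student 7–project 8, student 8–project 6, student 9–project 2.
This saturates every student, so 9 is the maximum.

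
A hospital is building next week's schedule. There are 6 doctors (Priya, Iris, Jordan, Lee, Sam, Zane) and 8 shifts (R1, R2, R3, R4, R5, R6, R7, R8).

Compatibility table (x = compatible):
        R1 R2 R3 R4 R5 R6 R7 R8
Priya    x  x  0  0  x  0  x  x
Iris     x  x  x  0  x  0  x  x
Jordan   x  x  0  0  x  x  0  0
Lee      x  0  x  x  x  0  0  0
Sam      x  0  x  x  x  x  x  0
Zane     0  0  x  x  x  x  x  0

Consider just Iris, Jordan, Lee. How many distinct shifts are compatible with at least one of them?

The union of neighbours of {Iris, Jordan, Lee} is {R1, R2, R3, R4, R5, R6, R7, R8}, which has 8 elements.
Since |N(S)| = 8 ≥ |S| = 3, Hall's condition holds for this subset.

8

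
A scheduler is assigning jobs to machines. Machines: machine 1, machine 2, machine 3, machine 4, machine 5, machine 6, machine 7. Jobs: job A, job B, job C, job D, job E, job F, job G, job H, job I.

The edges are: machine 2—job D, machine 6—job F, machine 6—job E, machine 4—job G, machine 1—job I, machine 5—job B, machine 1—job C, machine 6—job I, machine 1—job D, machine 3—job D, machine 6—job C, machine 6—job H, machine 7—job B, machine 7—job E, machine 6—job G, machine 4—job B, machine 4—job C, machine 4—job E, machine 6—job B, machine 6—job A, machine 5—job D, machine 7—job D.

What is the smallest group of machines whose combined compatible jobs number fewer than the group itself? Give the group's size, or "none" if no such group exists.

2

Take S = {machine 2, machine 3}. Its neighbourhood is {job D}, so |N(S)| = 1 < |S| = 2.
No single vertex violates Hall's condition since each has at least one neighbour, so 2 is the minimum.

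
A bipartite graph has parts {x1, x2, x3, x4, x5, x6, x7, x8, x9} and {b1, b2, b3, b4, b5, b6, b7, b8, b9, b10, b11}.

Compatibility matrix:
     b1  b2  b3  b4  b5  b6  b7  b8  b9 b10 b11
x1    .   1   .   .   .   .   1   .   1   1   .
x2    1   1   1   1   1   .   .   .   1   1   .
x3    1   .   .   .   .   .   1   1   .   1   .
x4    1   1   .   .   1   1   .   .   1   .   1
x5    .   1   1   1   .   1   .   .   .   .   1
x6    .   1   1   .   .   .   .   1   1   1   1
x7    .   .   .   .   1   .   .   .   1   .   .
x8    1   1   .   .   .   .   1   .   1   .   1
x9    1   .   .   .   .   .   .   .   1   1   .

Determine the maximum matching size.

For example, pair x1→b10, x2→b1, x3→b7, x4→b11, x5→b6, x6→b8, x7→b5, x8→b2, x9→b9.
This saturates every left vertex, so 9 is the maximum.

9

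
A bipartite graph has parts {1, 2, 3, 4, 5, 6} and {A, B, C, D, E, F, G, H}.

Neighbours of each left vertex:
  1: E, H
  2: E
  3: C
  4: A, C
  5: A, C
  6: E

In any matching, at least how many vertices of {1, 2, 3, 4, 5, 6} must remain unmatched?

One maximum matching: 1–H, 2–E, 3–C, 4–A.
The set {2, 3, 4, 5, 6} has only 3 neighbours ({A, C, E}), so by Hall's theorem at most 4 of the 6 left vertices can be matched.
That matches 4 of the 6, leaving 2 unmatched; no matching can do better.

2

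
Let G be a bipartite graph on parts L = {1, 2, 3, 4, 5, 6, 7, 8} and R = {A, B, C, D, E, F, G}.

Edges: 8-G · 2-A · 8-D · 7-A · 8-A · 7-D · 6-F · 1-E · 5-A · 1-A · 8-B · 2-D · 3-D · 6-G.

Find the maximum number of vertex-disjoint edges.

5

One maximum matching: 1–E, 2–A, 3–D, 6–F, 8–B.
The set {2, 3, 4, 5, 7} has only 2 neighbours ({A, D}), so by Hall's theorem at most 5 of the 8 left vertices can be matched.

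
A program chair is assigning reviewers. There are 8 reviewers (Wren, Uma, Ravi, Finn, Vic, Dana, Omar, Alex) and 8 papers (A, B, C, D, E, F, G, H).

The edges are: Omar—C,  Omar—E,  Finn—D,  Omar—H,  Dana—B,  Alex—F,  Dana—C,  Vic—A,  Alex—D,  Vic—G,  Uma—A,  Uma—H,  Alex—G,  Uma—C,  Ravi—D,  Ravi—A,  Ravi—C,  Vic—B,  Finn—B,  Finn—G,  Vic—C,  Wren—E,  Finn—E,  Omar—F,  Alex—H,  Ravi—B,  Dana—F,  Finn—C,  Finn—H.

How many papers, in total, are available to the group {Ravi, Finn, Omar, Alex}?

The union of neighbours of {Ravi, Finn, Omar, Alex} is {A, B, C, D, E, F, G, H}, which has 8 elements.
Since |N(S)| = 8 ≥ |S| = 4, Hall's condition holds for this subset.

8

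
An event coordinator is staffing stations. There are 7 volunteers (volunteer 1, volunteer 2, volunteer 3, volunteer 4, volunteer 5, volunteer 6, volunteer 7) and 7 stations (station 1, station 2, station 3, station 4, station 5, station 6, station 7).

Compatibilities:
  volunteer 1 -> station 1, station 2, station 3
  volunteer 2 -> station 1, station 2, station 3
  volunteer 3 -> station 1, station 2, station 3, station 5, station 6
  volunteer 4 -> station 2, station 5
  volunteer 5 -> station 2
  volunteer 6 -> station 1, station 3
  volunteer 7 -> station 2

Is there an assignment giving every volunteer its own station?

The set {volunteer 1, volunteer 2, volunteer 5, volunteer 6, volunteer 7} has only 3 neighbours ({station 1, station 2, station 3}), so by Hall's theorem at most 5 of the 7 volunteers can be matched.
Hence no matching covers every volunteer.

No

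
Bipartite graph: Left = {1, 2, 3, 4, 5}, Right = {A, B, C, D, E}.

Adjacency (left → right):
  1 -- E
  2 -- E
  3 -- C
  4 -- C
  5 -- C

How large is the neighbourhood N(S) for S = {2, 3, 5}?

The union of neighbours of {2, 3, 5} is {C, E}, which has 2 elements.
Since |N(S)| = 2 < |S| = 3, Hall's condition fails for this subset.

2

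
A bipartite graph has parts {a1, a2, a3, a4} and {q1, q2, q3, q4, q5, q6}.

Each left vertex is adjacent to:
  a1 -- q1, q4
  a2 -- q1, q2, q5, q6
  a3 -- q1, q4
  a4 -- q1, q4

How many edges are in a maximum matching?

One maximum matching: a1→q1, a2→q6, a3→q4.
The set {a1, a3, a4} has only 2 neighbours ({q1, q4}), so by Hall's theorem at most 3 of the 4 left vertices can be matched.

3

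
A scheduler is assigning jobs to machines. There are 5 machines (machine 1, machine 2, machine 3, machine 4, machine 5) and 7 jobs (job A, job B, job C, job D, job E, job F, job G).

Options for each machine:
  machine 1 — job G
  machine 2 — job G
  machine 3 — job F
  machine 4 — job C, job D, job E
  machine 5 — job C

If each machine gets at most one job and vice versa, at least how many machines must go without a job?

1

One maximum matching: machine 1→job G, machine 3→job F, machine 4→job D, machine 5→job C.
The set {machine 1, machine 2} has only 1 neighbour ({job G}), so by Hall's theorem at most 4 of the 5 machines can be matched.
That matches 4 of the 5, leaving 1 unmatched; no matching can do better.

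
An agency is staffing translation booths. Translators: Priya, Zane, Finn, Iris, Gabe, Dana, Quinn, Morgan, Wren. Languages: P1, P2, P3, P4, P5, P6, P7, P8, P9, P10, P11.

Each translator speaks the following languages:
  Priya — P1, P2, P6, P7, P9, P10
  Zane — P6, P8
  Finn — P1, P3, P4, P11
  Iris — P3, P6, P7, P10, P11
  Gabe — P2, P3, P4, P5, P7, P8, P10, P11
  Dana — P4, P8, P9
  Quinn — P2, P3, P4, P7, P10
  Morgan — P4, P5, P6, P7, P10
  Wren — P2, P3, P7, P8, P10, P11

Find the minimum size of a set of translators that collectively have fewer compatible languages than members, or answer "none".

A matching saturating every translator exists, for instance Priya→P1, Zane→P8, Finn→P4, Iris→P11, Gabe→P2, Dana→P9, Quinn→P7, Morgan→P10, Wren→P3.
By Hall's marriage theorem, this means |N(S)| ≥ |S| for every subset S, so no violating subset exists.

none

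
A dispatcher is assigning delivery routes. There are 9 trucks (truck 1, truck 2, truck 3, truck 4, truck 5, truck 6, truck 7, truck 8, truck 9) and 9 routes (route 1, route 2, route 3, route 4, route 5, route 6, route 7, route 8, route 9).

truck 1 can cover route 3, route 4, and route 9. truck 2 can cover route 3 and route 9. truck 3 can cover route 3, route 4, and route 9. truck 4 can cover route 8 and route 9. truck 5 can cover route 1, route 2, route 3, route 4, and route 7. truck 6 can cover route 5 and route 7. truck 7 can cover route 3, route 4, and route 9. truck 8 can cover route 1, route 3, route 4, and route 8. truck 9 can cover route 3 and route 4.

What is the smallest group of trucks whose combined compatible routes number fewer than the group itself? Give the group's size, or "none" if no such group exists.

4

Take S = {truck 1, truck 2, truck 3, truck 7}. Its neighbourhood is {route 3, route 4, route 9}, so |N(S)| = 3 < |S| = 4.
Every subset of size less than 4 has at least as many neighbours as members, so 4 is the minimum.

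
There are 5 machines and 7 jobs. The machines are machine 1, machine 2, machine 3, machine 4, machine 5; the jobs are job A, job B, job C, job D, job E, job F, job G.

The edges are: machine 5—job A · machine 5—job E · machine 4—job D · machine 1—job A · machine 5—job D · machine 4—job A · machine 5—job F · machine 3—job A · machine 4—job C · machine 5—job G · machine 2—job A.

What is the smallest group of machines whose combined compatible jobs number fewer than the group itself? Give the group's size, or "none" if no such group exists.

Take S = {machine 1, machine 2}. Its neighbourhood is {job A}, so |N(S)| = 1 < |S| = 2.
No single vertex violates Hall's condition since each has at least one neighbour, so 2 is the minimum.

2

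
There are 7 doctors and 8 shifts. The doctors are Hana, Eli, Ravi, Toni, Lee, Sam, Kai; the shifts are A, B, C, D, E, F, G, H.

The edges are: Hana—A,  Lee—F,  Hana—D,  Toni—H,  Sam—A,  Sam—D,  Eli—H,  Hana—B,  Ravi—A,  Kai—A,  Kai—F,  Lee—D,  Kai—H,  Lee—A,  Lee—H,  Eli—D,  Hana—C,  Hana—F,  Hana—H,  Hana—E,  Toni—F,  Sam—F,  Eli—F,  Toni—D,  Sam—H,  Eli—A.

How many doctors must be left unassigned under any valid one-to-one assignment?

2

A valid assignment of size 5: Hana-E, Eli-H, Ravi-A, Toni-D, Lee-F.
The set {Eli, Ravi, Toni, Lee, Sam, Kai} has only 4 neighbours ({A, D, F, H}), so by Hall's theorem at most 5 of the 7 doctors can be matched.
That matches 5 of the 7, leaving 2 unmatched; no matching can do better.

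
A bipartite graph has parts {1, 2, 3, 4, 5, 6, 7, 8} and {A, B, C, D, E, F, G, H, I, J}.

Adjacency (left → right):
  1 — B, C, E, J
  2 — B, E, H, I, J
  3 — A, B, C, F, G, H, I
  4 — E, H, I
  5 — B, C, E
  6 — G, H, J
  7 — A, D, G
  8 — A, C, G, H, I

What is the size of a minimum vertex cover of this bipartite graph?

The 8 edges 1–B, 2–E, 3–A, 4–H, 5–C, 6–J, 7–D, 8–G form a matching, so any vertex cover needs at least 8 vertices (one per matched edge).
Conversely {1, 2, 3, 4, 5, 6, 7, 8} meets every edge and has exactly 8 vertices, so 8 is optimal.

8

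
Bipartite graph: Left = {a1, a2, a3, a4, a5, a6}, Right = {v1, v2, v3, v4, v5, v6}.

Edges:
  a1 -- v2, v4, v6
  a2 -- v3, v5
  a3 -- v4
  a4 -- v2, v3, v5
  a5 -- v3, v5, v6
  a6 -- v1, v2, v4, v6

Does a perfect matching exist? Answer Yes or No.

Yes

One maximum matching: a1→v2, a2→v5, a3→v4, a4→v3, a5→v6, a6→v1.
Every left vertex is matched, so this is a perfect matching.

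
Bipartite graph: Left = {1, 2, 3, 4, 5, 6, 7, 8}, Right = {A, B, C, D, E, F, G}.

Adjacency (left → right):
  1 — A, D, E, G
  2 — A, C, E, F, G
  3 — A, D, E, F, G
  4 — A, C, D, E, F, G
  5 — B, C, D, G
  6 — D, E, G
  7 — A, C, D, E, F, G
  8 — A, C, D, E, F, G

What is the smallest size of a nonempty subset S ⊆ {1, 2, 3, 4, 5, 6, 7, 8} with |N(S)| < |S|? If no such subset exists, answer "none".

7

Take S = {1, 2, 3, 4, 6, 7, 8}. Its neighbourhood is {A, C, D, E, F, G}, so |N(S)| = 6 < |S| = 7.
Every subset of size less than 7 has at least as many neighbours as members, so 7 is the minimum.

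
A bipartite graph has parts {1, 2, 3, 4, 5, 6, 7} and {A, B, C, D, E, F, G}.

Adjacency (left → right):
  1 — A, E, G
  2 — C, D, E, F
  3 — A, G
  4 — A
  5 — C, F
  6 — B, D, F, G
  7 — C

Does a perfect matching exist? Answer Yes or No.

Yes

For example, pair 1–E, 2–D, 3–G, 4–A, 5–F, 6–B, 7–C.
Every left vertex is matched, so this is a perfect matching.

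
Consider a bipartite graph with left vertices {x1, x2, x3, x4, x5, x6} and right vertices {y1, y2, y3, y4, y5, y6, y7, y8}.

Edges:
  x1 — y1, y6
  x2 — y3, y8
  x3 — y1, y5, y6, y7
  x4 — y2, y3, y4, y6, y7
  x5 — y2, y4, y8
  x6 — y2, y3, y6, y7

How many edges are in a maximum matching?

For example, pair x1→y6, x2→y8, x3→y1, x4→y7, x5→y2, x6→y3.
All 6 left vertices are matched, so no larger matching exists.

6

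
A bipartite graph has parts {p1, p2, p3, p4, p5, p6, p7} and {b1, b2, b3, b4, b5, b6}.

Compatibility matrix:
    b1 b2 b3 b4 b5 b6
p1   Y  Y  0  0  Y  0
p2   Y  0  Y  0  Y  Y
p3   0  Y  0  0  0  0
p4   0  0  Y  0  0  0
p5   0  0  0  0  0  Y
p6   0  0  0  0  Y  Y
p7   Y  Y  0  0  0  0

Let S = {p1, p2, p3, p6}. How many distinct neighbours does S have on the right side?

5

The union of neighbours of {p1, p2, p3, p6} is {b1, b2, b3, b5, b6}, which has 5 elements.
Since |N(S)| = 5 ≥ |S| = 4, Hall's condition holds for this subset.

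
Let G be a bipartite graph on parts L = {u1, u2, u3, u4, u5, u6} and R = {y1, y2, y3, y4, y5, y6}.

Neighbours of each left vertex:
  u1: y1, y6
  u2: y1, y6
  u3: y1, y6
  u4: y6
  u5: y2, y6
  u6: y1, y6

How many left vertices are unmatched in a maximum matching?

3

For example, pair u1–y6, u2–y1, u5–y2.
The set {u1, u2, u3, u4, u6} has only 2 neighbours ({y1, y6}), so by Hall's theorem at most 3 of the 6 left vertices can be matched.
That matches 3 of the 6, leaving 3 unmatched; no matching can do better.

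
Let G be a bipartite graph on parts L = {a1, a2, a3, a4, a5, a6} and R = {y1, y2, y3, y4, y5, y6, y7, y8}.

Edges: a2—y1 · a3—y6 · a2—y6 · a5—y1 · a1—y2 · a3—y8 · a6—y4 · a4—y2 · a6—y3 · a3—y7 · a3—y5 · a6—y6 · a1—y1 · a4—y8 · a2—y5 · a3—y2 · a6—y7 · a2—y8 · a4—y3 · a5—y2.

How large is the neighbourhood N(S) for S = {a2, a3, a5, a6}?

8

The union of neighbours of {a2, a3, a5, a6} is {y1, y2, y3, y4, y5, y6, y7, y8}, which has 8 elements.
Since |N(S)| = 8 ≥ |S| = 4, Hall's condition holds for this subset.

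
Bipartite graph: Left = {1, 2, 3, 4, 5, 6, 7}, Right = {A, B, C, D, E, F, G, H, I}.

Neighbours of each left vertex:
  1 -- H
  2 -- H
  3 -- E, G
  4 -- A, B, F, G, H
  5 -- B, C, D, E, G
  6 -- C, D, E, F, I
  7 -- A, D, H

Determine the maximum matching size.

6

One maximum matching: 1–H, 3–G, 4–A, 5–B, 6–E, 7–D.
The set {1, 2} has only 1 neighbour ({H}), so by Hall's theorem at most 6 of the 7 left vertices can be matched.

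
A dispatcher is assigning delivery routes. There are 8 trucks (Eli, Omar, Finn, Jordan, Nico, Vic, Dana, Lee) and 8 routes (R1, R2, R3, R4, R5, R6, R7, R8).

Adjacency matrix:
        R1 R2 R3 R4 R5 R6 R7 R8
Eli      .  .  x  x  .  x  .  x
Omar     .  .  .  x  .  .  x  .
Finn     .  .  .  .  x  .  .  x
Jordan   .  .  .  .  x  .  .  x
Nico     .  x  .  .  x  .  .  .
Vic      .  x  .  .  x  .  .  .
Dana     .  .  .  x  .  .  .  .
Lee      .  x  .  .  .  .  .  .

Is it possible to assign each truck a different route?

No

The set {Finn, Jordan, Nico, Vic, Lee} has only 3 neighbours ({R2, R5, R8}), so by Hall's theorem at most 6 of the 8 trucks can be matched.
Hence no matching covers every truck.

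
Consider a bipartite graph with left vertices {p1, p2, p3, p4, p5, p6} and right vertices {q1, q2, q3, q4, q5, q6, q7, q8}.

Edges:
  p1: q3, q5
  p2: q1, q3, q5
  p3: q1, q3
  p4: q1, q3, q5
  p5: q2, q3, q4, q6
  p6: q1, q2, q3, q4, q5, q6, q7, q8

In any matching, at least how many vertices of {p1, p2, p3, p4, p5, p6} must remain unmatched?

One maximum matching: p1→q5, p2→q1, p3→q3, p5→q6, p6→q4.
The set {p1, p2, p3, p4} has only 3 neighbours ({q1, q3, q5}), so by Hall's theorem at most 5 of the 6 left vertices can be matched.
That matches 5 of the 6, leaving 1 unmatched; no matching can do better.

1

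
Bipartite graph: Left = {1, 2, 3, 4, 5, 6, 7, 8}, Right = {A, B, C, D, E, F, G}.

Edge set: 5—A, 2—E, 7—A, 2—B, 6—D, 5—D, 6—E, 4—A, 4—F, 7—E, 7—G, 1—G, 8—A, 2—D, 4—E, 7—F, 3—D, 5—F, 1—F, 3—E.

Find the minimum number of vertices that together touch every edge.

{2, A, D, E, F, G} is a vertex cover of size 6: every edge has an endpoint in this set.
No smaller cover exists because 1–G, 2–B, 3–D, 4–F, 5–A, 6–E is a matching of size 6, and a cover must include an endpoint of each of these disjoint edges (König's theorem).

6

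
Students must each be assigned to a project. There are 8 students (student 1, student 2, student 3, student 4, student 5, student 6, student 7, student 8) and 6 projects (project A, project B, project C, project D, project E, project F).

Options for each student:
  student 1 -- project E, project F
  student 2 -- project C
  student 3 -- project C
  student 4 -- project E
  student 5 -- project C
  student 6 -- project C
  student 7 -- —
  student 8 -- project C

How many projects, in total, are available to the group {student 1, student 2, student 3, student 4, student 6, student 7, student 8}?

3

The union of neighbours of {student 1, student 2, student 3, student 4, student 6, student 7, student 8} is {project C, project E, project F}, which has 3 elements.
Since |N(S)| = 3 < |S| = 7, Hall's condition fails for this subset.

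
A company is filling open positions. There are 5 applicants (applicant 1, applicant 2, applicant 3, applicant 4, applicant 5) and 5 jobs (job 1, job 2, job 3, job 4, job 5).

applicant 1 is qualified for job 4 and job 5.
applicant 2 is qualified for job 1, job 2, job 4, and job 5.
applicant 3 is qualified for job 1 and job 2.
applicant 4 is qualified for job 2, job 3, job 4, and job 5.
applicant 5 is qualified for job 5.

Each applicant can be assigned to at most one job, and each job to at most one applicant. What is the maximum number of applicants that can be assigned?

5

For example, pair applicant 1–job 4, applicant 2–job 2, applicant 3–job 1, applicant 4–job 3, applicant 5–job 5.
All 5 applicants are matched, so no larger matching exists.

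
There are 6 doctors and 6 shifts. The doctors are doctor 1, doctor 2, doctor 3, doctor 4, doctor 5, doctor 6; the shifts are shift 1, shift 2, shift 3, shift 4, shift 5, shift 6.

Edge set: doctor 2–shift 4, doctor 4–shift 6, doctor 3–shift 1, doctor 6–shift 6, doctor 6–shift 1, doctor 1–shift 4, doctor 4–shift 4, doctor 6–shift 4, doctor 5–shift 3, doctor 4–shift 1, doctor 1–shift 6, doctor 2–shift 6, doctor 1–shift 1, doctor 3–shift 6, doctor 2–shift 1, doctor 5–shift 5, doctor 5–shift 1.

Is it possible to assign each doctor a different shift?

No

The set {doctor 1, doctor 2, doctor 3, doctor 4, doctor 6} has only 3 neighbours ({shift 1, shift 4, shift 6}), so by Hall's theorem at most 4 of the 6 doctors can be matched.
Hence no matching covers every doctor.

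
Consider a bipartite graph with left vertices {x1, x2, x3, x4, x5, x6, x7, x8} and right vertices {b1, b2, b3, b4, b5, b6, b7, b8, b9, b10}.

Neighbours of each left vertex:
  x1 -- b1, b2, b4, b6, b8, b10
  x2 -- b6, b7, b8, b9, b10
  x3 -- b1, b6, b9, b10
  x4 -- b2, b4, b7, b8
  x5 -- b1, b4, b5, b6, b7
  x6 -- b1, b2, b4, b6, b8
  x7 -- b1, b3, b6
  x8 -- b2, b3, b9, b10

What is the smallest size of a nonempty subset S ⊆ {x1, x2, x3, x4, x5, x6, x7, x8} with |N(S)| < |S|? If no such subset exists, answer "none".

none

A matching saturating every left vertex exists, for instance x1→b1, x2→b7, x3→b9, x4→b8, x5→b5, x6→b4, x7→b6, x8→b3.
By Hall's marriage theorem, this means |N(S)| ≥ |S| for every subset S, so no violating subset exists.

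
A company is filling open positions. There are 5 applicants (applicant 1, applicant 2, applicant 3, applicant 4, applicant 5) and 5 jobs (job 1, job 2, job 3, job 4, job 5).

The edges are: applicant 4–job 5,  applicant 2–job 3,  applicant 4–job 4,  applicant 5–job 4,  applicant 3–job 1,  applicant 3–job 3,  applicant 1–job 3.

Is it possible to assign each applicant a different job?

The set {applicant 1, applicant 2} has only 1 neighbour ({job 3}), so by Hall's theorem at most 4 of the 5 applicants can be matched.
Hence no matching covers every applicant.

No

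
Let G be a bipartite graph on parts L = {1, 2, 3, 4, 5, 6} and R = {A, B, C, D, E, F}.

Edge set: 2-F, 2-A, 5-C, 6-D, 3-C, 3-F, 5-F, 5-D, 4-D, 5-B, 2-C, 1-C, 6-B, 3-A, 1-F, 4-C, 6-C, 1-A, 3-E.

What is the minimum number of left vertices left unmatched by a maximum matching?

0

One maximum matching: 1–C, 2–A, 3–E, 4–D, 5–F, 6–B.
This saturates every left vertex, so 6 is the maximum.
That matches 6 of the 6, leaving 0 unmatched; no matching can do better.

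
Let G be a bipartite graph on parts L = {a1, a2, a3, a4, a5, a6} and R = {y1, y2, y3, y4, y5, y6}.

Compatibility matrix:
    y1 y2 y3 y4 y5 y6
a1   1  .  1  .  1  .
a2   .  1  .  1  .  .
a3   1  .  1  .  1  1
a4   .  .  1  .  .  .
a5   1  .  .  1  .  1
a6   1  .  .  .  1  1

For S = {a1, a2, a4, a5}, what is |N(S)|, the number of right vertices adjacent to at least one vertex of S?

6

The union of neighbours of {a1, a2, a4, a5} is {y1, y2, y3, y4, y5, y6}, which has 6 elements.
Since |N(S)| = 6 ≥ |S| = 4, Hall's condition holds for this subset.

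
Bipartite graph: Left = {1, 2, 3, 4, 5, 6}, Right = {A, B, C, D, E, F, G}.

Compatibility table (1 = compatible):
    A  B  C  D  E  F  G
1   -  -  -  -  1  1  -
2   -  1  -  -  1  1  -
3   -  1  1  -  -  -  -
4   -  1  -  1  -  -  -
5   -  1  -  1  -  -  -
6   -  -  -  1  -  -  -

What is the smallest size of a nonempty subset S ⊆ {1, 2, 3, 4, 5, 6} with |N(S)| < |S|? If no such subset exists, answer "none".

Take S = {4, 5, 6}. Its neighbourhood is {B, D}, so |N(S)| = 2 < |S| = 3.
Every subset of size less than 3 has at least as many neighbours as members, so 3 is the minimum.

3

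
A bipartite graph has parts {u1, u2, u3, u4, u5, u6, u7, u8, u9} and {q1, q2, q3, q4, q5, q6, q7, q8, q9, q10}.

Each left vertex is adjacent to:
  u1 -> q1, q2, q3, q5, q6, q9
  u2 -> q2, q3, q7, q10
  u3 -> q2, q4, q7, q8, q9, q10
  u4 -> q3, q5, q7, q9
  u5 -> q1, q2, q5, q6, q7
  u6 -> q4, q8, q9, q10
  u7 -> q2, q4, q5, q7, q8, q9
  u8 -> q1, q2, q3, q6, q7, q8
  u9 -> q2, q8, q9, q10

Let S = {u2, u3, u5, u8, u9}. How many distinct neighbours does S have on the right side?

The union of neighbours of {u2, u3, u5, u8, u9} is {q1, q2, q3, q4, q5, q6, q7, q8, q9, q10}, which has 10 elements.
Since |N(S)| = 10 ≥ |S| = 5, Hall's condition holds for this subset.

10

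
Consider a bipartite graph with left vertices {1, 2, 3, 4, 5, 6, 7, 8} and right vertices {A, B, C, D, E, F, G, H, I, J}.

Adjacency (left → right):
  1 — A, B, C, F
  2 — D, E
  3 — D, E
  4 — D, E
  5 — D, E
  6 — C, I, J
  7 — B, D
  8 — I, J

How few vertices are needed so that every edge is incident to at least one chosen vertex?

The 6 edges 1–F, 2–D, 3–E, 6–C, 7–B, 8–J form a matching, so any vertex cover needs at least 6 vertices (one per matched edge).
Conversely {1, 6, 7, 8, D, E} meets every edge and has exactly 6 vertices, so 6 is optimal.

6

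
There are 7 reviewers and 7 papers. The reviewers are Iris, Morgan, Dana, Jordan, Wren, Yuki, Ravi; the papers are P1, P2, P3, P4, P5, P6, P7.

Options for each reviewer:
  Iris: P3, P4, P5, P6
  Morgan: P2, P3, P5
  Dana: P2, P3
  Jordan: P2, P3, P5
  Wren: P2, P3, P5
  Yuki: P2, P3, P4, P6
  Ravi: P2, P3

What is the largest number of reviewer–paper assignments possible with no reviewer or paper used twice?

5

A valid assignment of size 5: Iris–P4, Morgan–P3, Dana–P2, Jordan–P5, Yuki–P6.
The set {Morgan, Dana, Jordan, Wren, Ravi} has only 3 neighbours ({P2, P3, P5}), so by Hall's theorem at most 5 of the 7 reviewers can be matched.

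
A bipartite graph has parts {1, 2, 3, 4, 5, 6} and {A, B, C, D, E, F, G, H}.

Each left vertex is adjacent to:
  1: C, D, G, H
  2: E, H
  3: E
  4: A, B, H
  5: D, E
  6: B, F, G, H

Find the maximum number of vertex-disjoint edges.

6

For example, pair 1–G, 2–H, 3–E, 4–A, 5–D, 6–B.
This saturates every left vertex, so 6 is the maximum.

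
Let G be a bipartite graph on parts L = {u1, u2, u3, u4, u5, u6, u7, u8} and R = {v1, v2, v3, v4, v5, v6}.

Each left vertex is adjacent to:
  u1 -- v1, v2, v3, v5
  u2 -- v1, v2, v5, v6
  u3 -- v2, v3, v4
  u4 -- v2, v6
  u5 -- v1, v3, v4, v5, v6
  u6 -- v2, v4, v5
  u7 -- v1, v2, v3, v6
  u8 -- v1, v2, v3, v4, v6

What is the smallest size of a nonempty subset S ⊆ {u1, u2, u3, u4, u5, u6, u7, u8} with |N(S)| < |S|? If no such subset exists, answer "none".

Take S = {u1, u2, u3, u4, u5, u6, u7}. Its neighbourhood is {v1, v2, v3, v4, v5, v6}, so |N(S)| = 6 < |S| = 7.
Every subset of size less than 7 has at least as many neighbours as members, so 7 is the minimum.

7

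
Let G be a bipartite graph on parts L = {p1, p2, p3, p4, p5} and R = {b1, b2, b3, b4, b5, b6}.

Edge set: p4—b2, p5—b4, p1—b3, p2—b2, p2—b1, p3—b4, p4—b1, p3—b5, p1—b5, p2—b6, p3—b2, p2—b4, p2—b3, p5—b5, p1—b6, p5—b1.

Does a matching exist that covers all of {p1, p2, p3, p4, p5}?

Yes

A valid assignment of size 5: p1–b3, p2–b1, p3–b4, p4–b2, p5–b5.
All 5 left vertices are covered.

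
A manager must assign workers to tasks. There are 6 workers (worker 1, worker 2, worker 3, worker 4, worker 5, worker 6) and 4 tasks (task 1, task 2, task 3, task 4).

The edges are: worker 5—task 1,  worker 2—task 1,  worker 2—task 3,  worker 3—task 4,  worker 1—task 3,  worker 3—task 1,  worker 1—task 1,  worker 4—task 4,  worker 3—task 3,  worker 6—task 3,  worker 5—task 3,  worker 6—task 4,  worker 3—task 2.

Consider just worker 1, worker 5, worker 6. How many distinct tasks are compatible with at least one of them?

3

The union of neighbours of {worker 1, worker 5, worker 6} is {task 1, task 3, task 4}, which has 3 elements.
Since |N(S)| = 3 ≥ |S| = 3, Hall's condition holds for this subset.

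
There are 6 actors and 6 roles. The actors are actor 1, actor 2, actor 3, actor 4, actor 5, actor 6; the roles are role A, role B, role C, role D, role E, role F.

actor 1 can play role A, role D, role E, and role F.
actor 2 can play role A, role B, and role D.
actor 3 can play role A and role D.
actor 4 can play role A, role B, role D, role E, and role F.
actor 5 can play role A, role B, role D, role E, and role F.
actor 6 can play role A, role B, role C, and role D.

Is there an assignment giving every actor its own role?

A valid assignment of size 6: actor 1-role E, actor 2-role D, actor 3-role A, actor 4-role B, actor 5-role F, actor 6-role C.
Every actor is matched, so this is a perfect matching.

Yes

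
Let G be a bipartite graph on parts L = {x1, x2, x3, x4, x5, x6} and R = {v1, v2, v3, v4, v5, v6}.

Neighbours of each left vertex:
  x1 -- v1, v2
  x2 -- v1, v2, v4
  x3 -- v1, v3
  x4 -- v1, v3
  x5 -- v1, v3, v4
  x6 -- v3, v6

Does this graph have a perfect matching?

No

The set {x1, x2, x3, x4, x5} has only 4 neighbours ({v1, v2, v3, v4}), so by Hall's theorem at most 5 of the 6 left vertices can be matched.
Hence no matching covers every left vertex.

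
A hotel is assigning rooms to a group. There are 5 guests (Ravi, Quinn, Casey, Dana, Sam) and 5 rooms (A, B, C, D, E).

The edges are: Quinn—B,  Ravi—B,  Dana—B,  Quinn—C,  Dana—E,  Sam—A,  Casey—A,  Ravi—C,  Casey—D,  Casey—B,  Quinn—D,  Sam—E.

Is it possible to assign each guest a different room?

Yes

One maximum matching: Ravi→C, Quinn→D, Casey→A, Dana→B, Sam→E.
Every guest is matched, so this is a perfect matching.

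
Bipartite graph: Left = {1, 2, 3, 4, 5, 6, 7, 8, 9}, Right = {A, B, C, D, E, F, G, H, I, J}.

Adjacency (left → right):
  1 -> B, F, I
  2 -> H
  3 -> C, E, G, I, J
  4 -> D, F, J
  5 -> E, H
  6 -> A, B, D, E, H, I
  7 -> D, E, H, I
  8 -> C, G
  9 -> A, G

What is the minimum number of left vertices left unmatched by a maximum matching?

0

For example, pair 1–B, 2–H, 3–J, 4–D, 5–E, 6–A, 7–I, 8–C, 9–G.
All 9 left vertices are matched, so no larger matching exists.
That matches 9 of the 9, leaving 0 unmatched; no matching can do better.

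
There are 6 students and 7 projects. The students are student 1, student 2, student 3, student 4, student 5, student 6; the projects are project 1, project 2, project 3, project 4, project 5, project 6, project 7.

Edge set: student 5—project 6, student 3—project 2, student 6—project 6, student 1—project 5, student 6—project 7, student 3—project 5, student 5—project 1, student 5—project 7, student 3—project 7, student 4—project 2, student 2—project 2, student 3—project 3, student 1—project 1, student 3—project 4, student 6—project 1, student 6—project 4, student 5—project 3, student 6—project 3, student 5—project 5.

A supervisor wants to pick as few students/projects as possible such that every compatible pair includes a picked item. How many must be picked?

{student 1, student 3, student 5, student 6, project 2} is a vertex cover of size 5: every edge has an endpoint in this set.
No smaller cover exists because student 1–project 1, student 2–project 2, student 3–project 4, student 5–project 7, student 6–project 3 is a matching of size 5, and a cover must include an endpoint of each of these disjoint edges (König's theorem).

5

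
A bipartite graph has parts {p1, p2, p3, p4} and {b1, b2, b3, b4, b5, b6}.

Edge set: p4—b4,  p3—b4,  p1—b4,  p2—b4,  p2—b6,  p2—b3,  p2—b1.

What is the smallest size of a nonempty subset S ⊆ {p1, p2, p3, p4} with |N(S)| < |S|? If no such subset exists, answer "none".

2

Take S = {p1, p3}. Its neighbourhood is {b4}, so |N(S)| = 1 < |S| = 2.
No single vertex violates Hall's condition since each has at least one neighbour, so 2 is the minimum.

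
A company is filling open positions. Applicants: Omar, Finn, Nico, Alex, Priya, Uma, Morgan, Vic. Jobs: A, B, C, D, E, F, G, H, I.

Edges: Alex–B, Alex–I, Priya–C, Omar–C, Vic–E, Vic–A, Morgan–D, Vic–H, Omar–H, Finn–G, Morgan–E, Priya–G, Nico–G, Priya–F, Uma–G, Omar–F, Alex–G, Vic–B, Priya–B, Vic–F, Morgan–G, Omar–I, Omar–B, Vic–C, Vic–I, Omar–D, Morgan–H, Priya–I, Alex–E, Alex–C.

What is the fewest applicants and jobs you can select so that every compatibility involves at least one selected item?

{Omar, Alex, Priya, Morgan, Vic, G} is a vertex cover of size 6: every edge has an endpoint in this set.
No smaller cover exists because Omar–H, Finn–G, Alex–B, Priya–F, Morgan–E, Vic–A is a matching of size 6, and a cover must include an endpoint of each of these disjoint edges (König's theorem).

6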